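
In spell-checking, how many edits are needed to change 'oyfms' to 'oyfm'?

Let D[i][j] be the edit distance between the first i characters of 'oyfms' and the first j characters of 'oyfm', with D[i][0] = i, D[0][j] = j, and D[i][j] = D[i-1][j-1] if the characters match, else 1 + min(D[i-1][j], D[i][j-1], D[i-1][j-1]). Filling the table (rows: prefixes of 'oyfms', columns: prefixes of 'oyfm'):
     ε  o  y  f  m
  ε  0  1  2  3  4
  o  1  0  1  2  3
  y  2  1  0  1  2
  f  3  2  1  0  1
  m  4  3  2  1  0
  s  5  4  3  2  1
The bottom-right entry gives D[5][4] = 1, so no sequence of fewer than 1 edit works. Backtracking through the table gives one optimal edit sequence (1 edit):
  oyfms → oyfm (del s @5)
Edit distance = 1.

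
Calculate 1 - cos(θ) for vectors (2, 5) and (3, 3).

With u = (2, 5), v = (3, 3):
u·v = 2·3 + 5·3 = 6 + 15 = 21.
|u| = √(2² + 5²) = √29, |v| = √(3² + 3²) = √18, so |u||v| = √(29·18) = √522.
cos θ = (u·v)/(|u||v|) = 21/√522 ≈ 0.9191
Cosine distance = 1 - cos θ ≈ 1 - 0.9191 = 0.0809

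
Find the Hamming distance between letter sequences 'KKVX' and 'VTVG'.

Differing positions: 1, 2, 4. Hamming distance = 3.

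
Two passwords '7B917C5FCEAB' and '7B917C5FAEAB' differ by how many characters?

Differing positions: 9. Hamming distance = 1.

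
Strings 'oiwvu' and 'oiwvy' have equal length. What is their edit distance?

Let D[i][j] be the edit distance between the first i characters of 'oiwvu' and the first j characters of 'oiwvy', with D[i][0] = i, D[0][j] = j, and D[i][j] = D[i-1][j-1] if the characters match, else 1 + min(D[i-1][j], D[i][j-1], D[i-1][j-1]). Filling the table (rows: prefixes of 'oiwvu', columns: prefixes of 'oiwvy'):
     ε  o  i  w  v  y
  ε  0  1  2  3  4  5
  o  1  0  1  2  3  4
  i  2  1  0  1  2  3
  w  3  2  1  0  1  2
  v  4  3  2  1  0  1
  u  5  4  3  2  1  1
The bottom-right entry gives D[5][5] = 1, so no sequence of fewer than 1 edit works. Backtracking through the table gives one optimal edit sequence (1 edit):
  oiwvu → oiwvy (sub u→y @5)
Edit distance = 1.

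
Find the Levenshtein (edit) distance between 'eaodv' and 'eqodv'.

Let D[i][j] be the edit distance between the first i characters of 'eaodv' and the first j characters of 'eqodv', with D[i][0] = i, D[0][j] = j, and D[i][j] = D[i-1][j-1] if the characters match, else 1 + min(D[i-1][j], D[i][j-1], D[i-1][j-1]). Filling the table (rows: prefixes of 'eaodv', columns: prefixes of 'eqodv'):
     ε  e  q  o  d  v
  ε  0  1  2  3  4  5
  e  1  0  1  2  3  4
  a  2  1  1  2  3  4
  o  3  2  2  1  2  3
  d  4  3  3  2  1  2
  v  5  4  4  3  2  1
The bottom-right entry gives D[5][5] = 1, so no sequence of fewer than 1 edit works. Backtracking through the table gives one optimal edit sequence (1 edit):
  eaodv → eqodv (sub a→q @2)
Edit distance = 1.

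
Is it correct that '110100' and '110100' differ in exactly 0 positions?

Differing positions: none. Hamming distance = 0, so the claim is true.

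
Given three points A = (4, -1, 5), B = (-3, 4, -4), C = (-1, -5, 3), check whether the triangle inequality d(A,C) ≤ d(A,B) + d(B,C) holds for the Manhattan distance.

d(A,B) = 7 + 5 + 9 = 21, d(B,C) = 2 + 9 + 7 = 18, d(A,C) = 5 + 4 + 2 = 11.
d(A,C) = 11 ≤ 21 + 18 = 39. Triangle inequality is satisfied.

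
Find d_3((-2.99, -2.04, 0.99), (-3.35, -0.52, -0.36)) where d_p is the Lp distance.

(Σ|x_i - y_i|^3)^(1/3) = (|-2.99 - (-3.35)|^3 + |-2.04 - (-0.52)|^3 + |0.99 - (-0.36)|^3)^(1/3)
= (0.36^3 + 1.52^3 + 1.35^3)^(1/3) ≈ (0.0467 + 3.5118 + 2.4604)^(1/3) = (6.0189)^(1/3) ≈ 1.819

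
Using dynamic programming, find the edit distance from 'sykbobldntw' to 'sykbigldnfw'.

Let D[i][j] be the edit distance between the first i characters of 'sykbobldntw' and the first j characters of 'sykbigldnfw', with D[i][0] = i, D[0][j] = j, and D[i][j] = D[i-1][j-1] if the characters match, else 1 + min(D[i-1][j], D[i][j-1], D[i-1][j-1]). Filling the table (rows: prefixes of 'sykbobldntw', columns: prefixes of 'sykbigldnfw'):
     ε  s  y  k  b  i  g  l  d  n  f  w
  ε  0  1  2  3  4  5  6  7  8  9 10 11
  s  1  0  1  2  3  4  5  6  7  8  9 10
  y  2  1  0  1  2  3  4  5  6  7  8  9
  k  3  2  1  0  1  2  3  4  5  6  7  8
  b  4  3  2  1  0  1  2  3  4  5  6  7
  o  5  4  3  2  1  1  2  3  4  5  6  7
  b  6  5  4  3  2  2  2  3  4  5  6  7
  l  7  6  5  4  3  3  3  2  3  4  5  6
  d  8  7  6  5  4  4  4  3  2  3  4  5
  n  9  8  7  6  5  5  5  4  3  2  3  4
  t 10  9  8  7  6  6  6  5  4  3  3  4
  w 11 10  9  8  7  7  7  6  5  4  4  3
The bottom-right entry gives D[11][11] = 3, so no sequence of fewer than 3 edits works. Backtracking through the table gives one optimal edit sequence (3 edits):
  sykbobldntw → sykbibldntw (sub o→i @5)
  sykbibldntw → sykbigldntw (sub b→g @6)
  sykbigldntw → sykbigldnfw (sub t→f @10)
Edit distance = 3.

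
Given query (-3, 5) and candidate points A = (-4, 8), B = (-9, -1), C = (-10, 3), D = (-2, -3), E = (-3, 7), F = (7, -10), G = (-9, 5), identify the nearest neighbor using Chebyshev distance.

Distances: d(A) = 3, d(B) = 6, d(C) = 7, d(D) = 8, d(E) = 2, d(F) = 15, d(G) = 6. Nearest: E = (-3, 7) with distance 2.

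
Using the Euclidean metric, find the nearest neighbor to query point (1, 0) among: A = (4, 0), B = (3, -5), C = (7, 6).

Distances: d(A) = 3, d(B) ≈ 5.3852, d(C) ≈ 8.4853. Nearest: A = (4, 0) with distance 3.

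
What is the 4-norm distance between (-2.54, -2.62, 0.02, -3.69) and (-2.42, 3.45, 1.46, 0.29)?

(Σ|x_i - y_i|^4)^(1/4) = (|-2.54 - (-2.42)|^4 + |-2.62 - 3.45|^4 + |0.02 - 1.46|^4 + |-3.69 - 0.29|^4)^(1/4)
= (0.12^4 + 6.07^4 + 1.44^4 + 3.98^4)^(1/4) ≈ (0.0002 + 1357.5467 + 4.2998 + 250.9183)^(1/4) = (1612.765)^(1/4) ≈ 6.3371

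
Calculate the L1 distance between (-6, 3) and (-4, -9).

Σ|x_i - y_i| = |-6 - (-4)| + |3 - (-9)| = 2 + 12 = 14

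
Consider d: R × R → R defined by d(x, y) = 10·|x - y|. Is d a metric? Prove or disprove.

Yes. Since |x - y| is a metric on R and 10 > 0, the positive scalar multiple 10·|x - y| is also a metric: scaling by a positive constant preserves non-negativity, identity (d=0 ⟺ |x-y|=0 ⟺ x=y), symmetry, and the triangle inequality.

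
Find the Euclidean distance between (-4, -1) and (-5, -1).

√(Σ(x_i - y_i)²) = √((-4 - (-5))² + (-1 - (-1))²)
= √(1² + 0²) = √(1 + 0) = √1 = 1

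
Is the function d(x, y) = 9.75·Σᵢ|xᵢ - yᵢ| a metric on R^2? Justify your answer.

Yes. The L1 (Manhattan) norm induces a metric on R^2, and multiplying a metric by a positive constant 9.75 > 0 preserves all four axioms: non-negativity (9.75·||x-y|| ≥ 0), identity (9.75·||x-y|| = 0 ⟺ ||x-y|| = 0 ⟺ x = y), symmetry (||x-y|| = ||y-x||), and the triangle inequality (9.75·||x-z|| ≤ 9.75·||x-y|| + 9.75·||y-z||). So d is a metric.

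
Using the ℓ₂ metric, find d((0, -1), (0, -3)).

√(Σ(x_i - y_i)²) = √((0 - 0)² + (-1 - (-3))²)
= √(0² + 2²) = √(0 + 4) = √4 = 2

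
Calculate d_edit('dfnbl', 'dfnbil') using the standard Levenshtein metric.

Let D[i][j] be the edit distance between the first i characters of 'dfnbl' and the first j characters of 'dfnbil', with D[i][0] = i, D[0][j] = j, and D[i][j] = D[i-1][j-1] if the characters match, else 1 + min(D[i-1][j], D[i][j-1], D[i-1][j-1]). Filling the table (rows: prefixes of 'dfnbl', columns: prefixes of 'dfnbil'):
     ε  d  f  n  b  i  l
  ε  0  1  2  3  4  5  6
  d  1  0  1  2  3  4  5
  f  2  1  0  1  2  3  4
  n  3  2  1  0  1  2  3
  b  4  3  2  1  0  1  2
  l  5  4  3  2  1  1  1
The bottom-right entry gives D[5][6] = 1, so no sequence of fewer than 1 edit works. Backtracking through the table gives one optimal edit sequence (1 edit):
  dfnbl → dfnbil (ins i @5)
Edit distance = 1.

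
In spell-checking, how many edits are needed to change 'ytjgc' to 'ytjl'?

Let D[i][j] be the edit distance between the first i characters of 'ytjgc' and the first j characters of 'ytjl', with D[i][0] = i, D[0][j] = j, and D[i][j] = D[i-1][j-1] if the characters match, else 1 + min(D[i-1][j], D[i][j-1], D[i-1][j-1]). Filling the table (rows: prefixes of 'ytjgc', columns: prefixes of 'ytjl'):
     ε  y  t  j  l
  ε  0  1  2  3  4
  y  1  0  1  2  3
  t  2  1  0  1  2
  j  3  2  1  0  1
  g  4  3  2  1  1
  c  5  4  3  2  2
The bottom-right entry gives D[5][4] = 2, so no sequence of fewer than 2 edits works. Backtracking through the table gives one optimal edit sequence (2 edits):
  ytjgc → ytjc (del g @4)
  ytjc → ytjl (sub c→l @4)
Edit distance = 2.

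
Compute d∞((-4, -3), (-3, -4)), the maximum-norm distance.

max(|x_i - y_i|) = max(|-4 - (-3)|, |-3 - (-4)|) = max(1, 1) = 1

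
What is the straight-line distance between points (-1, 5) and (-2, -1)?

√(Σ(x_i - y_i)²) = √((-1 - (-2))² + (5 - (-1))²)
= √(1² + 6²) = √(1 + 36) = √37 ≈ 6.0828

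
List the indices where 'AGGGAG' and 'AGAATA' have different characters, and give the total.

Differing positions: 3, 4, 5, 6. Hamming distance = 4.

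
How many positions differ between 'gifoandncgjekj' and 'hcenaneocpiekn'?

Differing positions: 1, 2, 3, 4, 7, 8, 10, 11, 14. Hamming distance = 9.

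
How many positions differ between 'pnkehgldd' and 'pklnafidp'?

Differing positions: 2, 3, 4, 5, 6, 7, 9. Hamming distance = 7.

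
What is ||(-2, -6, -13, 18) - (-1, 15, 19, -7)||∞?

max(|x_i - y_i|) = max(|-2 - (-1)|, |-6 - 15|, |-13 - 19|, |18 - (-7)|) = max(1, 21, 32, 25) = 32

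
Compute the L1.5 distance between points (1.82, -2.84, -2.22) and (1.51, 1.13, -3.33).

(Σ|x_i - y_i|^1.5)^(1/1.5) = (|1.82 - 1.51|^1.5 + |-2.84 - 1.13|^1.5 + |-2.22 - (-3.33)|^1.5)^(1/1.5)
= (0.31^1.5 + 3.97^1.5 + 1.11^1.5)^(1/1.5) ≈ (0.1726 + 7.9102 + 1.1695)^(1/1.5) = (9.2523)^(1/1.5) ≈ 4.4072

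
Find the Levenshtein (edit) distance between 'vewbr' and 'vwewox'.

Let D[i][j] be the edit distance between the first i characters of 'vewbr' and the first j characters of 'vwewox', with D[i][0] = i, D[0][j] = j, and D[i][j] = D[i-1][j-1] if the characters match, else 1 + min(D[i-1][j], D[i][j-1], D[i-1][j-1]). Filling the table (rows: prefixes of 'vewbr', columns: prefixes of 'vwewox'):
     ε  v  w  e  w  o  x
  ε  0  1  2  3  4  5  6
  v  1  0  1  2  3  4  5
  e  2  1  1  1  2  3  4
  w  3  2  1  2  1  2  3
  b  4  3  2  2  2  2  3
  r  5  4  3  3  3  3  3
The bottom-right entry gives D[5][6] = 3, so no sequence of fewer than 3 edits works. Backtracking through the table gives one optimal edit sequence (3 edits):
  vewbr → vwewbr (ins w @2)
  vwewbr → vwewor (sub b→o @5)
  vwewor → vwewox (sub r→x @6)
Edit distance = 3.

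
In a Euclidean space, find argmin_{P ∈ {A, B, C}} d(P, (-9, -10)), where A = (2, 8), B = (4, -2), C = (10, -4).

Distances: d(A) ≈ 21.095, d(B) ≈ 15.2643, d(C) ≈ 19.9249. Nearest: B = (4, -2) with distance 15.2643.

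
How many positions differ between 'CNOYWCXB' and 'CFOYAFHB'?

Differing positions: 2, 5, 6, 7. Hamming distance = 4.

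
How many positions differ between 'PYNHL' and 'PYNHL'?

Differing positions: none. Hamming distance = 0.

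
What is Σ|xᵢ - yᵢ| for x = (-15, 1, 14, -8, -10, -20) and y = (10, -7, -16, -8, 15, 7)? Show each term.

Σ|x_i - y_i| = |-15 - 10| + |1 - (-7)| + |14 - (-16)| + |-8 - (-8)| + |-10 - 15| + |-20 - 7| = 25 + 8 + 30 + 0 + 25 + 27 = 115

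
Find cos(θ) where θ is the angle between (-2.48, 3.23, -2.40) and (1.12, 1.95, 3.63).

With u = (-2.48, 3.23, -2.40), v = (1.12, 1.95, 3.63):
u·v = (-2.48)·1.12 + 3.23·1.95 + (-2.4)·3.63 = (-2.7776) + 6.2985 + (-8.712) = -5.1911.
|u| = √((-2.48)² + 3.23² + (-2.4)²) = √(6.1504 + 10.4329 + 5.76) = √22.3433, |v| = √(1.12² + 1.95² + 3.63²) = √(1.2544 + 3.8025 + 13.1769) = √18.2338.
cos θ = (u·v)/(|u||v|) = -5.1911/(√22.3433·√18.2338) ≈ -0.2572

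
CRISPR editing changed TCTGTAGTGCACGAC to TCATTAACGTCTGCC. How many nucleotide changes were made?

Differing positions: 3, 4, 7, 8, 10, 11, 12, 14. Hamming distance = 8.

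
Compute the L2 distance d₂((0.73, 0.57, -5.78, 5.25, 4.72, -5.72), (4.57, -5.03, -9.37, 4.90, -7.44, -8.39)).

√(Σ(x_i - y_i)²) = √((0.73 - 4.57)² + (0.57 - (-5.03))² + (-5.78 - (-9.37))² + (5.25 - 4.9)² + (4.72 - (-7.44))² + (-5.72 - (-8.39))²)
= √((-3.84)² + 5.6² + 3.59² + 0.35² + 12.16² + 2.67²) = √(14.7456 + 31.36 + 12.8881 + 0.1225 + 147.8656 + 7.1289) = √214.1107 ≈ 14.6325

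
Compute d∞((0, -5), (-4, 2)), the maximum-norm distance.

max(|x_i - y_i|) = max(|0 - (-4)|, |-5 - 2|) = max(4, 7) = 7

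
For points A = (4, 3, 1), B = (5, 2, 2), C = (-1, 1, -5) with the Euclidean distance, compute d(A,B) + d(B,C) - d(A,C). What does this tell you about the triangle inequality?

d(A,B) = √(1² + 1² + 1²) = √3 ≈ 1.7321, d(B,C) = √(6² + 1² + 7²) = √86 ≈ 9.2736, d(A,C) = √(5² + 2² + 6²) = √65 ≈ 8.0623.
d(A,B) + d(B,C) - d(A,C) = 1.7321 + 9.2736 - 8.0623 = 11.0057 - 8.0623 = 2.9434 (to 4 decimal places). This is ≥ 0, so the triangle inequality holds for these points.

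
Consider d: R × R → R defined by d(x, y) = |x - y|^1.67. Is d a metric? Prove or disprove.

No. d(x,y) = |x-y|^1.67 fails the triangle inequality since p = 1.67 > 1. Counterexample: x = 5, y = 15, z = 17. d(x,z) = |5 - 17|^1.67 = 12^1.67 ≈ 63.4209, but d(x,y) + d(y,z) = 10^1.67 + 2^1.67 ≈ 46.7735 + 3.1821 = 49.9556. Since 63.4209 > 49.9556, the triangle inequality is violated.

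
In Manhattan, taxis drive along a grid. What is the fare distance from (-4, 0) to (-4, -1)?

Σ|x_i - y_i| = |-4 - (-4)| + |0 - (-1)| = 0 + 1 = 1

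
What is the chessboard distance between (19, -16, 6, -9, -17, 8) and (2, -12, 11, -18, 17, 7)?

max(|x_i - y_i|) = max(|19 - 2|, |-16 - (-12)|, |6 - 11|, |-9 - (-18)|, |-17 - 17|, |8 - 7|) = max(17, 4, 5, 9, 34, 1) = 34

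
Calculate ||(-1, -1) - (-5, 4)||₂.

√(Σ(x_i - y_i)²) = √((-1 - (-5))² + (-1 - 4)²)
= √(4² + (-5)²) = √(16 + 25) = √41 ≈ 6.4031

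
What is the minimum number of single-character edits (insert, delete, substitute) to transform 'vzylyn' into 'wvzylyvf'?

Let D[i][j] be the edit distance between the first i characters of 'vzylyn' and the first j characters of 'wvzylyvf', with D[i][0] = i, D[0][j] = j, and D[i][j] = D[i-1][j-1] if the characters match, else 1 + min(D[i-1][j], D[i][j-1], D[i-1][j-1]). Filling the table (rows: prefixes of 'vzylyn', columns: prefixes of 'wvzylyvf'):
     ε  w  v  z  y  l  y  v  f
  ε  0  1  2  3  4  5  6  7  8
  v  1  1  1  2  3  4  5  6  7
  z  2  2  2  1  2  3  4  5  6
  y  3  3  3  2  1  2  3  4  5
  l  4  4  4  3  2  1  2  3  4
  y  5  5  5  4  3  2  1  2  3
  n  6  6  6  5  4  3  2  2  3
The bottom-right entry gives D[6][8] = 3, so no sequence of fewer than 3 edits works. Backtracking through the table gives one optimal edit sequence (3 edits):
  vzylyn → wvzylyn (ins w @1)
  wvzylyn → wvzylyvn (ins v @7)
  wvzylyvn → wvzylyvf (sub n→f @8)
Edit distance = 3.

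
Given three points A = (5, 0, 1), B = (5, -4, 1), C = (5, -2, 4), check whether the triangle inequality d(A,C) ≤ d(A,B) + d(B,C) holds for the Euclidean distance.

d(A,B) = √(0² + 4² + 0²) = √16 = 4, d(B,C) = √(0² + 2² + 3²) = √13 ≈ 3.6056, d(A,C) = √(0² + 2² + 3²) = √13 ≈ 3.6056.
d(A,C) ≈ 3.6056 ≤ 4 + 3.6056 = 7.6056. Triangle inequality is satisfied.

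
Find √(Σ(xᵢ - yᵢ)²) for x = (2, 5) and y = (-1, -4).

√(Σ(x_i - y_i)²) = √((2 - (-1))² + (5 - (-4))²)
= √(3² + 9²) = √(9 + 81) = √90 ≈ 9.4868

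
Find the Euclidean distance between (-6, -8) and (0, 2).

√(Σ(x_i - y_i)²) = √((-6 - 0)² + (-8 - 2)²)
= √((-6)² + (-10)²) = √(36 + 100) = √136 ≈ 11.6619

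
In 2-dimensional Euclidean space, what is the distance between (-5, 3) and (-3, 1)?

√(Σ(x_i - y_i)²) = √((-5 - (-3))² + (3 - 1)²)
= √((-2)² + 2²) = √(4 + 4) = √8 ≈ 2.8284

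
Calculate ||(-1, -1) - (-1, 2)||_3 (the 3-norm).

(Σ|x_i - y_i|^3)^(1/3) = (|-1 - (-1)|^3 + |-1 - 2|^3)^(1/3)
= (0^3 + 3^3)^(1/3) = (0 + 27)^(1/3) = (27)^(1/3) = 3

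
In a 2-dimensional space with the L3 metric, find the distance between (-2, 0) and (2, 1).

(Σ|x_i - y_i|^3)^(1/3) = (|-2 - 2|^3 + |0 - 1|^3)^(1/3)
= (4^3 + 1^3)^(1/3) = (64 + 1)^(1/3) = (65)^(1/3) ≈ 4.0207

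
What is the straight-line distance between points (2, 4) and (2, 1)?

√(Σ(x_i - y_i)²) = √((2 - 2)² + (4 - 1)²)
= √(0² + 3²) = √(0 + 9) = √9 = 3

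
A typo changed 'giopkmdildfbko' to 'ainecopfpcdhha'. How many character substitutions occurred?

Differing positions: 1, 3, 4, 5, 6, 7, 8, 9, 10, 11, 12, 13, 14. Hamming distance = 13.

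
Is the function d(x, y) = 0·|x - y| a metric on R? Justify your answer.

No. With c = 0, d(x,y) = 0 for all x, y. This fails identity of indiscernibles: d(1, 4) = 0 but 1 ≠ 4.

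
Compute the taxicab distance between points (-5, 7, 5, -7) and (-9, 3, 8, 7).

Σ|x_i - y_i| = |-5 - (-9)| + |7 - 3| + |5 - 8| + |-7 - 7| = 4 + 4 + 3 + 14 = 25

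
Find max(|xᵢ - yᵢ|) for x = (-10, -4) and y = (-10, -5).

max(|x_i - y_i|) = max(|-10 - (-10)|, |-4 - (-5)|) = max(0, 1) = 1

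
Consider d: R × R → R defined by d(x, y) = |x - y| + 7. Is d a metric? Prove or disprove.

No. d fails identity of indiscernibles (specifically d(x,x) = 0): d(8, 8) = |8 - 8| + 7 = 0 + 7 = 7 ≠ 0.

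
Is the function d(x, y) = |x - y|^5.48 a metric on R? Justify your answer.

No. d(x,y) = |x-y|^5.48 fails the triangle inequality since p = 5.48 > 1. Counterexample: x = -5, y = -3, z = 0. d(x,z) = |-5 - 0|^5.48 = 5^5.48 ≈ 6766.3682, but d(x,y) + d(y,z) = 2^5.48 + 3^5.48 ≈ 44.6318 + 411.7413 = 456.3731. Since 6766.3682 > 456.3731, the triangle inequality is violated.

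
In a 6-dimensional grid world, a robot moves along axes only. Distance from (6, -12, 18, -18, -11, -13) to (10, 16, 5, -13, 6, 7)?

Σ|x_i - y_i| = |6 - 10| + |-12 - 16| + |18 - 5| + |-18 - (-13)| + |-11 - 6| + |-13 - 7| = 4 + 28 + 13 + 5 + 17 + 20 = 87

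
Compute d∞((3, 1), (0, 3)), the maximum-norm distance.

max(|x_i - y_i|) = max(|3 - 0|, |1 - 3|) = max(3, 2) = 3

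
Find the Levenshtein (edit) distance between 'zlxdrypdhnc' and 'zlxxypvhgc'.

Let D[i][j] be the edit distance between the first i characters of 'zlxdrypdhnc' and the first j characters of 'zlxxypvhgc', with D[i][0] = i, D[0][j] = j, and D[i][j] = D[i-1][j-1] if the characters match, else 1 + min(D[i-1][j], D[i][j-1], D[i-1][j-1]). Filling the table (rows: prefixes of 'zlxdrypdhnc', columns: prefixes of 'zlxxypvhgc'):
     ε  z  l  x  x  y  p  v  h  g  c
  ε  0  1  2  3  4  5  6  7  8  9 10
  z  1  0  1  2  3  4  5  6  7  8  9
  l  2  1  0  1  2  3  4  5  6  7  8
  x  3  2  1  0  1  2  3  4  5  6  7
  d  4  3  2  1  1  2  3  4  5  6  7
  r  5  4  3  2  2  2  3  4  5  6  7
  y  6  5  4  3  3  2  3  4  5  6  7
  p  7  6  5  4  4  3  2  3  4  5  6
  d  8  7  6  5  5  4  3  3  4  5  6
  h  9  8  7  6  6  5  4  4  3  4  5
  n 10  9  8  7  7  6  5  5  4  4  5
  c 11 10  9  8  8  7  6  6  5  5  4
The bottom-right entry gives D[11][10] = 4, so no sequence of fewer than 4 edits works. Backtracking through the table gives one optimal edit sequence (4 edits):
  zlxdrypdhnc → zlxrypdhnc (del d @4)
  zlxrypdhnc → zlxxypdhnc (sub r→x @4)
  zlxxypdhnc → zlxxypvhnc (sub d→v @7)
  zlxxypvhnc → zlxxypvhgc (sub n→g @9)
Edit distance = 4.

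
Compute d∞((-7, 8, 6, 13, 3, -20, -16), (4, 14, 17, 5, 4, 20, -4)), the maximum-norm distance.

max(|x_i - y_i|) = max(|-7 - 4|, |8 - 14|, |6 - 17|, |13 - 5|, |3 - 4|, |-20 - 20|, |-16 - (-4)|) = max(11, 6, 11, 8, 1, 40, 12) = 40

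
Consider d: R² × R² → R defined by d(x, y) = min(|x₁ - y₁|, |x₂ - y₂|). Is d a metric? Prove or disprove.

No. d fails identity of indiscernibles: take x = (4, 0) and y = (4, 4). Then d(x,y) = min(|4 - 4|, |0 - 4|) = min(0, 4) = 0, yet x ≠ y.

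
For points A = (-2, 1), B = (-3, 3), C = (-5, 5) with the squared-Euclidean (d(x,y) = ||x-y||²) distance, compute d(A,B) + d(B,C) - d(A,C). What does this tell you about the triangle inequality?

d(A,B) = 1² + 2² = 5, d(B,C) = 2² + 2² = 8, d(A,C) = 3² + 4² = 25.
d(A,B) + d(B,C) - d(A,C) = 5 + 8 - 25 = 13 - 25 = -12. This is < 0, so the triangle inequality FAILS for these points (squared-Euclidean is not a metric).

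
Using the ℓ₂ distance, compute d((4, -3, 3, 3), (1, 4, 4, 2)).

(Σ|x_i - y_i|^2)^(1/2) = (|4 - 1|^2 + |-3 - 4|^2 + |3 - 4|^2 + |3 - 2|^2)^(1/2)
= (3^2 + 7^2 + 1^2 + 1^2)^(1/2) = (9 + 49 + 1 + 1)^(1/2) = (60)^(1/2) ≈ 7.746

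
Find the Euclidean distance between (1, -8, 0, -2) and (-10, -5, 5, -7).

√(Σ(x_i - y_i)²) = √((1 - (-10))² + (-8 - (-5))² + (0 - 5)² + (-2 - (-7))²)
= √(11² + (-3)² + (-5)² + 5²) = √(121 + 9 + 25 + 25) = √180 ≈ 13.4164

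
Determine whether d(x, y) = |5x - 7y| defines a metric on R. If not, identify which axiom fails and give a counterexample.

No. d fails symmetry: d(7, 2) = |5·7 - 7·2| = |21| = 21, but d(2, 7) = |5·2 - 7·7| = |-39| = 39. Since 21 ≠ 39, d(x,y) ≠ d(y,x) in general.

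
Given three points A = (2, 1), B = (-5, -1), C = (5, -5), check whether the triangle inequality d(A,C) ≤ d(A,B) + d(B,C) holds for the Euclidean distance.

d(A,B) = √(7² + 2²) = √53 ≈ 7.2801, d(B,C) = √(10² + 4²) = √116 ≈ 10.7703, d(A,C) = √(3² + 6²) = √45 ≈ 6.7082.
d(A,C) ≈ 6.7082 ≤ 7.2801 + 10.7703 = 18.0504. Triangle inequality is satisfied.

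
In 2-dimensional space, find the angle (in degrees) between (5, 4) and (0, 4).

With u = (5, 4), v = (0, 4):
u·v = 5·0 + 4·4 = 0 + 16 = 16.
|u| = √(5² + 4²) = √41, |v| = √(0² + 4²) = √16, so |u||v| = √(41·16) = √656.
cos θ = (u·v)/(|u||v|) = 16/√656 ≈ 0.624695
θ = arccos(0.624695) ≈ 51.34°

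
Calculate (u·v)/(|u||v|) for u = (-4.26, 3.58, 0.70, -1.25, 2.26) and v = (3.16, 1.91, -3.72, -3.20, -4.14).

With u = (-4.26, 3.58, 0.70, -1.25, 2.26), v = (3.16, 1.91, -3.72, -3.20, -4.14):
u·v = (-4.26)·3.16 + 3.58·1.91 + 0.7·(-3.72) + (-1.25)·(-3.2) + 2.26·(-4.14) = (-13.4616) + 6.8378 + (-2.604) + 4 + (-9.3564) = -14.5842.
|u| = √((-4.26)² + 3.58² + 0.7² + (-1.25)² + 2.26²) = √(18.1476 + 12.8164 + 0.49 + 1.5625 + 5.1076) = √38.1241, |v| = √(3.16² + 1.91² + (-3.72)² + (-3.2)² + (-4.14)²) = √(9.9856 + 3.6481 + 13.8384 + 10.24 + 17.1396) = √54.8517.
cos θ = (u·v)/(|u||v|) = -14.5842/(√38.1241·√54.8517) ≈ -0.3189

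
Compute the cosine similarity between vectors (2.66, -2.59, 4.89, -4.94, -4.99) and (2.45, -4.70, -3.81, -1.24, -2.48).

With u = (2.66, -2.59, 4.89, -4.94, -4.99), v = (2.45, -4.70, -3.81, -1.24, -2.48):
u·v = 2.66·2.45 + (-2.59)·(-4.7) + 4.89·(-3.81) + (-4.94)·(-1.24) + (-4.99)·(-2.48) = 6.517 + 12.173 + (-18.6309) + 6.1256 + 12.3752 = 18.5599.
|u| = √(2.66² + (-2.59)² + 4.89² + (-4.94)² + (-4.99)²) = √(7.0756 + 6.7081 + 23.9121 + 24.4036 + 24.9001) = √86.9995, |v| = √(2.45² + (-4.7)² + (-3.81)² + (-1.24)² + (-2.48)²) = √(6.0025 + 22.09 + 14.5161 + 1.5376 + 6.1504) = √50.2966.
cos θ = (u·v)/(|u||v|) = 18.5599/(√86.9995·√50.2966) ≈ 0.2806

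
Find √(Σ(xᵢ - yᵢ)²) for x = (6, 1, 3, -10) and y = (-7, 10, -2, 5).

√(Σ(x_i - y_i)²) = √((6 - (-7))² + (1 - 10)² + (3 - (-2))² + (-10 - 5)²)
= √(13² + (-9)² + 5² + (-15)²) = √(169 + 81 + 25 + 225) = √500 ≈ 22.3607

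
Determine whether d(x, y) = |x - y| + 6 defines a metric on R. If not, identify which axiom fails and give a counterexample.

No. d fails identity of indiscernibles (specifically d(x,x) = 0): d(-3, -3) = |-3 - (-3)| + 6 = 0 + 6 = 6 ≠ 0.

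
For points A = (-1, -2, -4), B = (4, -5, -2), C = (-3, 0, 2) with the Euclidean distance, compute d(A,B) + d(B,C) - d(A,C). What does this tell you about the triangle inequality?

d(A,B) = √(5² + 3² + 2²) = √38 ≈ 6.1644, d(B,C) = √(7² + 5² + 4²) = √90 ≈ 9.4868, d(A,C) = √(2² + 2² + 6²) = √44 ≈ 6.6332.
d(A,B) + d(B,C) - d(A,C) = 6.1644 + 9.4868 - 6.6332 = 15.6512 - 6.6332 = 9.018 (to 4 decimal places). This is ≥ 0, so the triangle inequality holds for these points.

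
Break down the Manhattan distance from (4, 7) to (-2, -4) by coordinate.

Σ|x_i - y_i| = |4 - (-2)| + |7 - (-4)| = 6 + 11 = 17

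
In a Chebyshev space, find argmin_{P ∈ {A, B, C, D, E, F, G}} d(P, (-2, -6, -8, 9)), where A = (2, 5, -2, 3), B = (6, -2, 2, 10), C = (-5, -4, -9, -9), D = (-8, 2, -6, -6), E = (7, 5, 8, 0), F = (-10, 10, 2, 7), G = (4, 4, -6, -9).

Distances: d(A) = 11, d(B) = 10, d(C) = 18, d(D) = 15, d(E) = 16, d(F) = 16, d(G) = 18. Nearest: B = (6, -2, 2, 10) with distance 10.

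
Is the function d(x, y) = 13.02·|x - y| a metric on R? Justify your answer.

Yes. Since |x - y| is a metric on R and 13.02 > 0, the positive scalar multiple 13.02·|x - y| is also a metric: scaling by a positive constant preserves non-negativity, identity (d=0 ⟺ |x-y|=0 ⟺ x=y), symmetry, and the triangle inequality.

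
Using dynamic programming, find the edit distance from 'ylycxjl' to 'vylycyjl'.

Let D[i][j] be the edit distance between the first i characters of 'ylycxjl' and the first j characters of 'vylycyjl', with D[i][0] = i, D[0][j] = j, and D[i][j] = D[i-1][j-1] if the characters match, else 1 + min(D[i-1][j], D[i][j-1], D[i-1][j-1]). Filling the table (rows: prefixes of 'ylycxjl', columns: prefixes of 'vylycyjl'):
     ε  v  y  l  y  c  y  j  l
  ε  0  1  2  3  4  5  6  7  8
  y  1  1  1  2  3  4  5  6  7
  l  2  2  2  1  2  3  4  5  6
  y  3  3  2  2  1  2  3  4  5
  c  4  4  3  3  2  1  2  3  4
  x  5  5  4  4  3  2  2  3  4
  j  6  6  5  5  4  3  3  2  3
  l  7  7  6  5  5  4  4  3  2
The bottom-right entry gives D[7][8] = 2, so no sequence of fewer than 2 edits works. Backtracking through the table gives one optimal edit sequence (2 edits):
  ylycxjl → vylycxjl (ins v @1)
  vylycxjl → vylycyjl (sub x→y @6)
Edit distance = 2.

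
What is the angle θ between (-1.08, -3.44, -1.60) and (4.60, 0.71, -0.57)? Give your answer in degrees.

With u = (-1.08, -3.44, -1.60), v = (4.60, 0.71, -0.57):
u·v = (-1.08)·4.6 + (-3.44)·0.71 + (-1.6)·(-0.57) = (-4.968) + (-2.4424) + 0.912 = -6.4984.
|u| = √((-1.08)² + (-3.44)² + (-1.6)²) = √(1.1664 + 11.8336 + 2.56) = √15.56, |v| = √(4.6² + 0.71² + (-0.57)²) = √(21.16 + 0.5041 + 0.3249) = √21.989.
cos θ = (u·v)/(|u||v|) = -6.4984/(√15.56·√21.989) ≈ -0.351317
θ = arccos(-0.351317) ≈ 110.57°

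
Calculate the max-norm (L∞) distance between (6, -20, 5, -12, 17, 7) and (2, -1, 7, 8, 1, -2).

max(|x_i - y_i|) = max(|6 - 2|, |-20 - (-1)|, |5 - 7|, |-12 - 8|, |17 - 1|, |7 - (-2)|) = max(4, 19, 2, 20, 16, 9) = 20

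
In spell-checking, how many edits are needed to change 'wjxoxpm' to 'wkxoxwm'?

Let D[i][j] be the edit distance between the first i characters of 'wjxoxpm' and the first j characters of 'wkxoxwm', with D[i][0] = i, D[0][j] = j, and D[i][j] = D[i-1][j-1] if the characters match, else 1 + min(D[i-1][j], D[i][j-1], D[i-1][j-1]). Filling the table (rows: prefixes of 'wjxoxpm', columns: prefixes of 'wkxoxwm'):
     ε  w  k  x  o  x  w  m
  ε  0  1  2  3  4  5  6  7
  w  1  0  1  2  3  4  5  6
  j  2  1  1  2  3  4  5  6
  x  3  2  2  1  2  3  4  5
  o  4  3  3  2  1  2  3  4
  x  5  4  4  3  2  1  2  3
  p  6  5  5  4  3  2  2  3
  m  7  6  6  5  4  3  3  2
The bottom-right entry gives D[7][7] = 2, so no sequence of fewer than 2 edits works. Backtracking through the table gives one optimal edit sequence (2 edits):
  wjxoxpm → wkxoxpm (sub j→k @2)
  wkxoxpm → wkxoxwm (sub p→w @6)
Edit distance = 2.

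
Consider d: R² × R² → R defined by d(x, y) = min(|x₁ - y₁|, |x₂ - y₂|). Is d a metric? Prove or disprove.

No. d fails identity of indiscernibles: take x = (-3, 0) and y = (-3, 7). Then d(x,y) = min(|-3 - (-3)|, |0 - 7|) = min(0, 7) = 0, yet x ≠ y.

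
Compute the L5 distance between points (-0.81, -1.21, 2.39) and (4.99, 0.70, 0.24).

(Σ|x_i - y_i|^5)^(1/5) = (|-0.81 - 4.99|^5 + |-1.21 - 0.7|^5 + |2.39 - 0.24|^5)^(1/5)
= (5.8^5 + 1.91^5 + 2.15^5)^(1/5) ≈ (6563.5677 + 25.4195 + 45.9401)^(1/5) = (6634.9273)^(1/5) ≈ 5.8126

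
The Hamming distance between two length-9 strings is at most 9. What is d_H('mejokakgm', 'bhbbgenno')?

Differing positions: 1, 2, 3, 4, 5, 6, 7, 8, 9. Hamming distance = 9. The maximum possible Hamming distance for length-9 strings is 9, so d_H/9 = 9/9 = 1.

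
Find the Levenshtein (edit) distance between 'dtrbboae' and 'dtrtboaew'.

Let D[i][j] be the edit distance between the first i characters of 'dtrbboae' and the first j characters of 'dtrtboaew', with D[i][0] = i, D[0][j] = j, and D[i][j] = D[i-1][j-1] if the characters match, else 1 + min(D[i-1][j], D[i][j-1], D[i-1][j-1]). Filling the table (rows: prefixes of 'dtrbboae', columns: prefixes of 'dtrtboaew'):
     ε  d  t  r  t  b  o  a  e  w
  ε  0  1  2  3  4  5  6  7  8  9
  d  1  0  1  2  3  4  5  6  7  8
  t  2  1  0  1  2  3  4  5  6  7
  r  3  2  1  0  1  2  3  4  5  6
  b  4  3  2  1  1  1  2  3  4  5
  b  5  4  3  2  2  1  2  3  4  5
  o  6  5  4  3  3  2  1  2  3  4
  a  7  6  5  4  4  3  2  1  2  3
  e  8  7  6  5  5  4  3  2  1  2
The bottom-right entry gives D[8][9] = 2, so no sequence of fewer than 2 edits works. Backtracking through the table gives one optimal edit sequence (2 edits):
  dtrbboae → dtrtboae (sub b→t @4)
  dtrtboae → dtrtboaew (ins w @9)
Edit distance = 2.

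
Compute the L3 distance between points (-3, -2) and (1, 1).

(Σ|x_i - y_i|^3)^(1/3) = (|-3 - 1|^3 + |-2 - 1|^3)^(1/3)
= (4^3 + 3^3)^(1/3) = (64 + 27)^(1/3) = (91)^(1/3) ≈ 4.4979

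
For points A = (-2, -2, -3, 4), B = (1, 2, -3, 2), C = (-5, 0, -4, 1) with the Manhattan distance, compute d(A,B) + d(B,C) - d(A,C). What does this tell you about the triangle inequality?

d(A,B) = 3 + 4 + 0 + 2 = 9, d(B,C) = 6 + 2 + 1 + 1 = 10, d(A,C) = 3 + 2 + 1 + 3 = 9.
d(A,B) + d(B,C) - d(A,C) = 9 + 10 - 9 = 19 - 9 = 10. This is ≥ 0, so the triangle inequality holds for these points.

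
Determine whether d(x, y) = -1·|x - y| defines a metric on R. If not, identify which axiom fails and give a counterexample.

No. With c = -1 < 0, d fails non-negativity: d(5, 13) = -1·|5 - 13| = -1·8 = -8 < 0.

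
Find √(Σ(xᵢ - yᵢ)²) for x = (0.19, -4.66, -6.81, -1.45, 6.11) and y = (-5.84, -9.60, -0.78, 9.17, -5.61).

√(Σ(x_i - y_i)²) = √((0.19 - (-5.84))² + (-4.66 - (-9.6))² + (-6.81 - (-0.78))² + (-1.45 - 9.17)² + (6.11 - (-5.61))²)
= √(6.03² + 4.94² + (-6.03)² + (-10.62)² + 11.72²) = √(36.3609 + 24.4036 + 36.3609 + 112.7844 + 137.3584) = √347.2682 ≈ 18.6351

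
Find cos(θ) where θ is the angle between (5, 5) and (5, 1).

With u = (5, 5), v = (5, 1):
u·v = 5·5 + 5·1 = 25 + 5 = 30.
|u| = √(5² + 5²) = √50, |v| = √(5² + 1²) = √26, so |u||v| = √(50·26) = √1300.
cos θ = (u·v)/(|u||v|) = 30/√1300 ≈ 0.8321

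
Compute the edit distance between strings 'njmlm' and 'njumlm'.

Let D[i][j] be the edit distance between the first i characters of 'njmlm' and the first j characters of 'njumlm', with D[i][0] = i, D[0][j] = j, and D[i][j] = D[i-1][j-1] if the characters match, else 1 + min(D[i-1][j], D[i][j-1], D[i-1][j-1]). Filling the table (rows: prefixes of 'njmlm', columns: prefixes of 'njumlm'):
     ε  n  j  u  m  l  m
  ε  0  1  2  3  4  5  6
  n  1  0  1  2  3  4  5
  j  2  1  0  1  2  3  4
  m  3  2  1  1  1  2  3
  l  4  3  2  2  2  1  2
  m  5  4  3  3  2  2  1
The bottom-right entry gives D[5][6] = 1, so no sequence of fewer than 1 edit works. Backtracking through the table gives one optimal edit sequence (1 edit):
  njmlm → njumlm (ins u @3)
Edit distance = 1.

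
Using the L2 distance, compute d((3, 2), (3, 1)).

(Σ|x_i - y_i|^2)^(1/2) = (|3 - 3|^2 + |2 - 1|^2)^(1/2)
= (0^2 + 1^2)^(1/2) = (0 + 1)^(1/2) = (1)^(1/2) = 1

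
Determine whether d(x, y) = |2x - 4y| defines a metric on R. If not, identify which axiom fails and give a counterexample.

No. d fails symmetry: d(4, 9) = |2·4 - 4·9| = |-28| = 28, but d(9, 4) = |2·9 - 4·4| = |2| = 2. Since 28 ≠ 2, d(x,y) ≠ d(y,x) in general.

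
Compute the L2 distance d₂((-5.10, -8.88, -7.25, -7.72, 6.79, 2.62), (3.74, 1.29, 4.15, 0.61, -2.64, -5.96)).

√(Σ(x_i - y_i)²) = √((-5.1 - 3.74)² + (-8.88 - 1.29)² + (-7.25 - 4.15)² + (-7.72 - 0.61)² + (6.79 - (-2.64))² + (2.62 - (-5.96))²)
= √((-8.84)² + (-10.17)² + (-11.4)² + (-8.33)² + 9.43² + 8.58²) = √(78.1456 + 103.4289 + 129.96 + 69.3889 + 88.9249 + 73.6164) = √543.4647 ≈ 23.3123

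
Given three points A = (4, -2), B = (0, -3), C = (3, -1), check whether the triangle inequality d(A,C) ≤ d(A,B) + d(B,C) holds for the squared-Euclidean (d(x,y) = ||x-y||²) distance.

d(A,B) = 4² + 1² = 17, d(B,C) = 3² + 2² = 13, d(A,C) = 1² + 1² = 2.
d(A,C) = 2 ≤ 17 + 13 = 30. Triangle inequality is satisfied.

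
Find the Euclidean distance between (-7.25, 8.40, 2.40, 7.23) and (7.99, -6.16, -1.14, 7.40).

√(Σ(x_i - y_i)²) = √((-7.25 - 7.99)² + (8.4 - (-6.16))² + (2.4 - (-1.14))² + (7.23 - 7.4)²)
= √((-15.24)² + 14.56² + 3.54² + (-0.17)²) = √(232.2576 + 211.9936 + 12.5316 + 0.0289) = √456.8117 ≈ 21.3732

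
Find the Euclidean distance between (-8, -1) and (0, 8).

√(Σ(x_i - y_i)²) = √((-8 - 0)² + (-1 - 8)²)
= √((-8)² + (-9)²) = √(64 + 81) = √145 ≈ 12.0416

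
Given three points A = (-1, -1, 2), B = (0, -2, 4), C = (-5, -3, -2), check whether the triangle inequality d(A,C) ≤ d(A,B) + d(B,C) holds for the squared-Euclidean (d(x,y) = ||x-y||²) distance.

d(A,B) = 1² + 1² + 2² = 6, d(B,C) = 5² + 1² + 6² = 62, d(A,C) = 4² + 2² + 4² = 36.
d(A,C) = 36 ≤ 6 + 62 = 68. Triangle inequality is satisfied.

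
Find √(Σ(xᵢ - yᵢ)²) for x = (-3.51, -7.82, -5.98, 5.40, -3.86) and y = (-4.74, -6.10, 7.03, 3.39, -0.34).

√(Σ(x_i - y_i)²) = √((-3.51 - (-4.74))² + (-7.82 - (-6.1))² + (-5.98 - 7.03)² + (5.4 - 3.39)² + (-3.86 - (-0.34))²)
= √(1.23² + (-1.72)² + (-13.01)² + 2.01² + (-3.52)²) = √(1.5129 + 2.9584 + 169.2601 + 4.0401 + 12.3904) = √190.1619 ≈ 13.7899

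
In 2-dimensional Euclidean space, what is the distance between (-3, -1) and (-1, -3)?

√(Σ(x_i - y_i)²) = √((-3 - (-1))² + (-1 - (-3))²)
= √((-2)² + 2²) = √(4 + 4) = √8 ≈ 2.8284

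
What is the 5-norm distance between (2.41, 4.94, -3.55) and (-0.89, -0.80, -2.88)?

(Σ|x_i - y_i|^5)^(1/5) = (|2.41 - (-0.89)|^5 + |4.94 - (-0.8)|^5 + |-3.55 - (-2.88)|^5)^(1/5)
= (3.3^5 + 5.74^5 + 0.67^5)^(1/5) ≈ (391.3539 + 6231.0245 + 0.135)^(1/5) = (6622.5134)^(1/5) ≈ 5.8104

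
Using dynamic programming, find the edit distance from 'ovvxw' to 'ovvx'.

Let D[i][j] be the edit distance between the first i characters of 'ovvxw' and the first j characters of 'ovvx', with D[i][0] = i, D[0][j] = j, and D[i][j] = D[i-1][j-1] if the characters match, else 1 + min(D[i-1][j], D[i][j-1], D[i-1][j-1]). Filling the table (rows: prefixes of 'ovvxw', columns: prefixes of 'ovvx'):
     ε  o  v  v  x
  ε  0  1  2  3  4
  o  1  0  1  2  3
  v  2  1  0  1  2
  v  3  2  1  0  1
  x  4  3  2  1  0
  w  5  4  3  2  1
The bottom-right entry gives D[5][4] = 1, so no sequence of fewer than 1 edit works. Backtracking through the table gives one optimal edit sequence (1 edit):
  ovvxw → ovvx (del w @5)
Edit distance = 1.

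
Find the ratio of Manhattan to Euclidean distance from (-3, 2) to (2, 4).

L1 = |-3 - 2| + |2 - 4| = 5 + 2 = 7
L2 = √(5² + 2²) = √29 ≈ 5.3852
L1 ≥ L2 always (equality iff movement is along one axis); L1 > L2 here.
Ratio L1/L2 = 7/√29 ≈ 1.2999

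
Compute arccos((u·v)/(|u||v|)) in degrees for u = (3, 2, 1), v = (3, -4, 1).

With u = (3, 2, 1), v = (3, -4, 1):
u·v = 3·3 + 2·(-4) + 1·1 = 9 + (-8) + 1 = 2.
|u| = √(3² + 2² + 1²) = √14, |v| = √(3² + (-4)² + 1²) = √26, so |u||v| = √(14·26) = √364.
cos θ = (u·v)/(|u||v|) = 2/√364 ≈ 0.104828
θ = arccos(0.104828) ≈ 83.98°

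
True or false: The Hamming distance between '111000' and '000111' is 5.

Differing positions: 1, 2, 3, 4, 5, 6. Hamming distance = 6, so the claim that d_H = 5 is false.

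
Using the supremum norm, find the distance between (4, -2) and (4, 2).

max(|x_i - y_i|) = max(|4 - 4|, |-2 - 2|) = max(0, 4) = 4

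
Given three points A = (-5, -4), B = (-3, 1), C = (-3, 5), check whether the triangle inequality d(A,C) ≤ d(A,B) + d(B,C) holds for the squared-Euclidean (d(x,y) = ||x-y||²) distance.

d(A,B) = 2² + 5² = 29, d(B,C) = 0² + 4² = 16, d(A,C) = 2² + 9² = 85.
d(A,C) = 85 > 29 + 16 = 45. Triangle inequality is VIOLATED. (Squared-Euclidean is not a metric — this is a counterexample.)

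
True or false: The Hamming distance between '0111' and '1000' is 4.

Differing positions: 1, 2, 3, 4. Hamming distance = 4, so the claim is true.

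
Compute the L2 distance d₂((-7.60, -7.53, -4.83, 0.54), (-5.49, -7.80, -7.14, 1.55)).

√(Σ(x_i - y_i)²) = √((-7.6 - (-5.49))² + (-7.53 - (-7.8))² + (-4.83 - (-7.14))² + (0.54 - 1.55)²)
= √((-2.11)² + 0.27² + 2.31² + (-1.01)²) = √(4.4521 + 0.0729 + 5.3361 + 1.0201) = √10.8812 ≈ 3.2987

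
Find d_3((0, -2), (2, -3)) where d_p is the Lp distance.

(Σ|x_i - y_i|^3)^(1/3) = (|0 - 2|^3 + |-2 - (-3)|^3)^(1/3)
= (2^3 + 1^3)^(1/3) = (8 + 1)^(1/3) = (9)^(1/3) ≈ 2.0801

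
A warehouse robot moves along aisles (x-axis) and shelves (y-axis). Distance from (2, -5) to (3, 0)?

Σ|x_i - y_i| = |2 - 3| + |-5 - 0| = 1 + 5 = 6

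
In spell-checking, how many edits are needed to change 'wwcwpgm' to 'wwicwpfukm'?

Let D[i][j] be the edit distance between the first i characters of 'wwcwpgm' and the first j characters of 'wwicwpfukm', with D[i][0] = i, D[0][j] = j, and D[i][j] = D[i-1][j-1] if the characters match, else 1 + min(D[i-1][j], D[i][j-1], D[i-1][j-1]). Filling the table (rows: prefixes of 'wwcwpgm', columns: prefixes of 'wwicwpfukm'):
     ε  w  w  i  c  w  p  f  u  k  m
  ε  0  1  2  3  4  5  6  7  8  9 10
  w  1  0  1  2  3  4  5  6  7  8  9
  w  2  1  0  1  2  3  4  5  6  7  8
  c  3  2  1  1  1  2  3  4  5  6  7
  w  4  3  2  2  2  1  2  3  4  5  6
  p  5  4  3  3  3  2  1  2  3  4  5
  g  6  5  4  4  4  3  2  2  3  4  5
  m  7  6  5  5  5  4  3  3  3  4  4
The bottom-right entry gives D[7][10] = 4, so no sequence of fewer than 4 edits works. Backtracking through the table gives one optimal edit sequence (4 edits):
  wwcwpgm → wwicwpgm (ins i @3)
  wwicwpgm → wwicwpfgm (ins f @7)
  wwicwpfgm → wwicwpfugm (ins u @8)
  wwicwpfugm → wwicwpfukm (sub g→k @9)
Edit distance = 4.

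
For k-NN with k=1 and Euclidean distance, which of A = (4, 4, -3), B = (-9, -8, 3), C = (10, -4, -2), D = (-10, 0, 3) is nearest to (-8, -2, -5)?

Distances: d(A) ≈ 13.5647, d(B) ≈ 10.0499, d(C) ≈ 18.3576, d(D) ≈ 8.4853. Nearest: D = (-10, 0, 3) with distance 8.4853.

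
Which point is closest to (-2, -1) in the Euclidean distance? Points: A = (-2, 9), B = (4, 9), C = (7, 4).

Distances: d(A) = 10, d(B) ≈ 11.6619, d(C) ≈ 10.2956. Nearest: A = (-2, 9) with distance 10.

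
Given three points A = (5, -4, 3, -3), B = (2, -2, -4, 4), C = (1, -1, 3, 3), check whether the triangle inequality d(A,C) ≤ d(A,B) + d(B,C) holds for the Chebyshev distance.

d(A,B) = max(3, 2, 7, 7) = 7, d(B,C) = max(1, 1, 7, 1) = 7, d(A,C) = max(4, 3, 0, 6) = 6.
d(A,C) = 6 ≤ 7 + 7 = 14. Triangle inequality is satisfied.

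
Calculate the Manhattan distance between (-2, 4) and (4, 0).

Σ|x_i - y_i| = |-2 - 4| + |4 - 0| = 6 + 4 = 10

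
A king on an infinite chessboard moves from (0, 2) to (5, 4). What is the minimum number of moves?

max(|x_i - y_i|) = max(|0 - 5|, |2 - 4|) = max(5, 2) = 5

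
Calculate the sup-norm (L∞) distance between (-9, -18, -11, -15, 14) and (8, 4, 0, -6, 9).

max(|x_i - y_i|) = max(|-9 - 8|, |-18 - 4|, |-11 - 0|, |-15 - (-6)|, |14 - 9|) = max(17, 22, 11, 9, 5) = 22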